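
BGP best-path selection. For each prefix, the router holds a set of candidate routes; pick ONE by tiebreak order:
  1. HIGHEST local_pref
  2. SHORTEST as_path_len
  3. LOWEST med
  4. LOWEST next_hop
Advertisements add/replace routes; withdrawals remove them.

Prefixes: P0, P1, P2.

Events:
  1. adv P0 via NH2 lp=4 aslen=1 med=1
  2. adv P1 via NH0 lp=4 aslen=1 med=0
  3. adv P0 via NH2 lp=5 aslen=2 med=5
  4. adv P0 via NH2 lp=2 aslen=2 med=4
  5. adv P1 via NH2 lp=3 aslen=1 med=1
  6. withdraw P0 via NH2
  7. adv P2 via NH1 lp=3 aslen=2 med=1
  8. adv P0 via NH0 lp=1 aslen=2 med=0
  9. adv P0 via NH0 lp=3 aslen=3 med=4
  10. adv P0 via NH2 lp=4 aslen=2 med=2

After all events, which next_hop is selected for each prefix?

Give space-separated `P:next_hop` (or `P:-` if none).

Answer: P0:NH2 P1:NH0 P2:NH1

Derivation:
Op 1: best P0=NH2 P1=- P2=-
Op 2: best P0=NH2 P1=NH0 P2=-
Op 3: best P0=NH2 P1=NH0 P2=-
Op 4: best P0=NH2 P1=NH0 P2=-
Op 5: best P0=NH2 P1=NH0 P2=-
Op 6: best P0=- P1=NH0 P2=-
Op 7: best P0=- P1=NH0 P2=NH1
Op 8: best P0=NH0 P1=NH0 P2=NH1
Op 9: best P0=NH0 P1=NH0 P2=NH1
Op 10: best P0=NH2 P1=NH0 P2=NH1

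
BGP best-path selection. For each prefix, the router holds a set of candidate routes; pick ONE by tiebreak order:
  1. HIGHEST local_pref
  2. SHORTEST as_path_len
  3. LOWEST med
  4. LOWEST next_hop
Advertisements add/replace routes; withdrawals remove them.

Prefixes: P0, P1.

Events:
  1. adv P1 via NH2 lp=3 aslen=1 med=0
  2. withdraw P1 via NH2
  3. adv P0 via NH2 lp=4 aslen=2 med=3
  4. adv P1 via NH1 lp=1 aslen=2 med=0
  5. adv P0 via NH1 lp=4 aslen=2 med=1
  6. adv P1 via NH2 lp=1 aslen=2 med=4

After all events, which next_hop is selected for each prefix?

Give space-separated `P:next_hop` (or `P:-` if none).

Answer: P0:NH1 P1:NH1

Derivation:
Op 1: best P0=- P1=NH2
Op 2: best P0=- P1=-
Op 3: best P0=NH2 P1=-
Op 4: best P0=NH2 P1=NH1
Op 5: best P0=NH1 P1=NH1
Op 6: best P0=NH1 P1=NH1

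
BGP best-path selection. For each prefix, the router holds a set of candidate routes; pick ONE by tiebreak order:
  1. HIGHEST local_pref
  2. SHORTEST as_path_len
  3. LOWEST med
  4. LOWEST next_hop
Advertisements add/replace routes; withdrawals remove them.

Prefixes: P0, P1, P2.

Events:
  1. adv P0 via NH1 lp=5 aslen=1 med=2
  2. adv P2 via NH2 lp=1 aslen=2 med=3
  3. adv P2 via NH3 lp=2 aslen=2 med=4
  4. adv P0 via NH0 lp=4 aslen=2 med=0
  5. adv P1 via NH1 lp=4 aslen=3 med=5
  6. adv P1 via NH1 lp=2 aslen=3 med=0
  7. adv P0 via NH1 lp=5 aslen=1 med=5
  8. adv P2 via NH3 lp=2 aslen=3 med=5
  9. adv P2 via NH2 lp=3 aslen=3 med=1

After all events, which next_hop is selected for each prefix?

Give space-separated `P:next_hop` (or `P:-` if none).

Op 1: best P0=NH1 P1=- P2=-
Op 2: best P0=NH1 P1=- P2=NH2
Op 3: best P0=NH1 P1=- P2=NH3
Op 4: best P0=NH1 P1=- P2=NH3
Op 5: best P0=NH1 P1=NH1 P2=NH3
Op 6: best P0=NH1 P1=NH1 P2=NH3
Op 7: best P0=NH1 P1=NH1 P2=NH3
Op 8: best P0=NH1 P1=NH1 P2=NH3
Op 9: best P0=NH1 P1=NH1 P2=NH2

Answer: P0:NH1 P1:NH1 P2:NH2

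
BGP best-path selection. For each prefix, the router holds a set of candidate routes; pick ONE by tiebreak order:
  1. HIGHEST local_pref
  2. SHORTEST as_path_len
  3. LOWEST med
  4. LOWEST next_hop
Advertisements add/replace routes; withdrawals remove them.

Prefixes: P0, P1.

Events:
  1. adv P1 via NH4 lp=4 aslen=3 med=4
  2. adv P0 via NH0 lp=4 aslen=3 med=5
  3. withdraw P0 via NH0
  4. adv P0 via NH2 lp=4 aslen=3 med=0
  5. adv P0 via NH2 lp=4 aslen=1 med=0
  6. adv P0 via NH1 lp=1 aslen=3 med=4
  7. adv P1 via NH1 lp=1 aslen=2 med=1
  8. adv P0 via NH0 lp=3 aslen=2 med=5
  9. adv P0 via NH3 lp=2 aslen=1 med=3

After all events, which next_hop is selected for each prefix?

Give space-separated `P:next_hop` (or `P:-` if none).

Answer: P0:NH2 P1:NH4

Derivation:
Op 1: best P0=- P1=NH4
Op 2: best P0=NH0 P1=NH4
Op 3: best P0=- P1=NH4
Op 4: best P0=NH2 P1=NH4
Op 5: best P0=NH2 P1=NH4
Op 6: best P0=NH2 P1=NH4
Op 7: best P0=NH2 P1=NH4
Op 8: best P0=NH2 P1=NH4
Op 9: best P0=NH2 P1=NH4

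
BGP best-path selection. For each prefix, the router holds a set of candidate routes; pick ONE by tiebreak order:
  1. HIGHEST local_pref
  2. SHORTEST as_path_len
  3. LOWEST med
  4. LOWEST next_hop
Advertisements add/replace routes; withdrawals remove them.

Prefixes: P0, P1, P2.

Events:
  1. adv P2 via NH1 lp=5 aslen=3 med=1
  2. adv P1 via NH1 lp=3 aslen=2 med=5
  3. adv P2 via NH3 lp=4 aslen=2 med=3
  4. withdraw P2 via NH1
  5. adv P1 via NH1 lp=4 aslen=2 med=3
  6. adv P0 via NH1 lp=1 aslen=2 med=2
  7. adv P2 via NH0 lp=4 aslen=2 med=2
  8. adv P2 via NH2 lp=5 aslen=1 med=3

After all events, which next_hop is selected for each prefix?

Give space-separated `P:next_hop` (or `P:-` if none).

Answer: P0:NH1 P1:NH1 P2:NH2

Derivation:
Op 1: best P0=- P1=- P2=NH1
Op 2: best P0=- P1=NH1 P2=NH1
Op 3: best P0=- P1=NH1 P2=NH1
Op 4: best P0=- P1=NH1 P2=NH3
Op 5: best P0=- P1=NH1 P2=NH3
Op 6: best P0=NH1 P1=NH1 P2=NH3
Op 7: best P0=NH1 P1=NH1 P2=NH0
Op 8: best P0=NH1 P1=NH1 P2=NH2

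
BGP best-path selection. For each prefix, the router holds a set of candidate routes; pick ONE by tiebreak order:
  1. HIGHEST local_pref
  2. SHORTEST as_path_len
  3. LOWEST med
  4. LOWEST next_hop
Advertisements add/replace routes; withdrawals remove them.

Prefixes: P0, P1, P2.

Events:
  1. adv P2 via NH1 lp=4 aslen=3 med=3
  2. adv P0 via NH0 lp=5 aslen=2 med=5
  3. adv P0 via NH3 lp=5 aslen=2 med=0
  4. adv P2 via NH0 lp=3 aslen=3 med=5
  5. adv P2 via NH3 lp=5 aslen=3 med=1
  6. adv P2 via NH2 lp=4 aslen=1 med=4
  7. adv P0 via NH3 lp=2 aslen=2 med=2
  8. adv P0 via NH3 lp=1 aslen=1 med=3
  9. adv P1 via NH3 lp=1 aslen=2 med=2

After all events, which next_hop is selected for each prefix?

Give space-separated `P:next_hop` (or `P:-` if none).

Answer: P0:NH0 P1:NH3 P2:NH3

Derivation:
Op 1: best P0=- P1=- P2=NH1
Op 2: best P0=NH0 P1=- P2=NH1
Op 3: best P0=NH3 P1=- P2=NH1
Op 4: best P0=NH3 P1=- P2=NH1
Op 5: best P0=NH3 P1=- P2=NH3
Op 6: best P0=NH3 P1=- P2=NH3
Op 7: best P0=NH0 P1=- P2=NH3
Op 8: best P0=NH0 P1=- P2=NH3
Op 9: best P0=NH0 P1=NH3 P2=NH3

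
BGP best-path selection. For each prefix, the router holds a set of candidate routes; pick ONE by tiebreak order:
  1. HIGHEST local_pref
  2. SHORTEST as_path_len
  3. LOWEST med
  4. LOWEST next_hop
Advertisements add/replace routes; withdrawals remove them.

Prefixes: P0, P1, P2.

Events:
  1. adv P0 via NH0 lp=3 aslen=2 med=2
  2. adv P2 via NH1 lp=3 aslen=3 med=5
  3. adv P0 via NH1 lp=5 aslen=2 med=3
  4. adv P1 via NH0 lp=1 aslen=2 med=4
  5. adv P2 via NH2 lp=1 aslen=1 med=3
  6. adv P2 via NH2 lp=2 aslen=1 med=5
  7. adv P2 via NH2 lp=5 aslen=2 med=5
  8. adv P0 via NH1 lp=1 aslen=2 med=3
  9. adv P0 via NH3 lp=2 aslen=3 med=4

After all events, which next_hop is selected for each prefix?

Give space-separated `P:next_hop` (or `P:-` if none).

Answer: P0:NH0 P1:NH0 P2:NH2

Derivation:
Op 1: best P0=NH0 P1=- P2=-
Op 2: best P0=NH0 P1=- P2=NH1
Op 3: best P0=NH1 P1=- P2=NH1
Op 4: best P0=NH1 P1=NH0 P2=NH1
Op 5: best P0=NH1 P1=NH0 P2=NH1
Op 6: best P0=NH1 P1=NH0 P2=NH1
Op 7: best P0=NH1 P1=NH0 P2=NH2
Op 8: best P0=NH0 P1=NH0 P2=NH2
Op 9: best P0=NH0 P1=NH0 P2=NH2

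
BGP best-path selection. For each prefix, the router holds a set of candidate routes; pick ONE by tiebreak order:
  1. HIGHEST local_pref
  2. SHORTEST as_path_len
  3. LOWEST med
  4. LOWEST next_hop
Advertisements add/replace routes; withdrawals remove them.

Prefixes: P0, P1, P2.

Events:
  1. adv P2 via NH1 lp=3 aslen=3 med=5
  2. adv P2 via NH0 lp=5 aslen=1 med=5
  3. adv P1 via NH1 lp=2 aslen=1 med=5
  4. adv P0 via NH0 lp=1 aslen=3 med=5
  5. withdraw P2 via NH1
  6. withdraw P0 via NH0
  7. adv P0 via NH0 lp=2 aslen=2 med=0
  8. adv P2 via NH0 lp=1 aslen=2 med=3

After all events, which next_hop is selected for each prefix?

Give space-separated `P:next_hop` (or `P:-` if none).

Op 1: best P0=- P1=- P2=NH1
Op 2: best P0=- P1=- P2=NH0
Op 3: best P0=- P1=NH1 P2=NH0
Op 4: best P0=NH0 P1=NH1 P2=NH0
Op 5: best P0=NH0 P1=NH1 P2=NH0
Op 6: best P0=- P1=NH1 P2=NH0
Op 7: best P0=NH0 P1=NH1 P2=NH0
Op 8: best P0=NH0 P1=NH1 P2=NH0

Answer: P0:NH0 P1:NH1 P2:NH0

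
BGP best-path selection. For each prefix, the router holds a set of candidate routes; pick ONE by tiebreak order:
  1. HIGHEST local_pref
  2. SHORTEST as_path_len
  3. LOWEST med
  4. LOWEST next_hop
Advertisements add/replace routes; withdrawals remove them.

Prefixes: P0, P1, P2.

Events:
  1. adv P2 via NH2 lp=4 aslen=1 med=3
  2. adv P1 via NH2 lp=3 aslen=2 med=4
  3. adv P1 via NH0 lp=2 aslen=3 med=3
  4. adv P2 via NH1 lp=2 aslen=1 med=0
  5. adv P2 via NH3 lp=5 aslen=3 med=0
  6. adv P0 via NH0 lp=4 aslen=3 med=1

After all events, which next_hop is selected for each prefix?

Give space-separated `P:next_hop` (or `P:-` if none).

Answer: P0:NH0 P1:NH2 P2:NH3

Derivation:
Op 1: best P0=- P1=- P2=NH2
Op 2: best P0=- P1=NH2 P2=NH2
Op 3: best P0=- P1=NH2 P2=NH2
Op 4: best P0=- P1=NH2 P2=NH2
Op 5: best P0=- P1=NH2 P2=NH3
Op 6: best P0=NH0 P1=NH2 P2=NH3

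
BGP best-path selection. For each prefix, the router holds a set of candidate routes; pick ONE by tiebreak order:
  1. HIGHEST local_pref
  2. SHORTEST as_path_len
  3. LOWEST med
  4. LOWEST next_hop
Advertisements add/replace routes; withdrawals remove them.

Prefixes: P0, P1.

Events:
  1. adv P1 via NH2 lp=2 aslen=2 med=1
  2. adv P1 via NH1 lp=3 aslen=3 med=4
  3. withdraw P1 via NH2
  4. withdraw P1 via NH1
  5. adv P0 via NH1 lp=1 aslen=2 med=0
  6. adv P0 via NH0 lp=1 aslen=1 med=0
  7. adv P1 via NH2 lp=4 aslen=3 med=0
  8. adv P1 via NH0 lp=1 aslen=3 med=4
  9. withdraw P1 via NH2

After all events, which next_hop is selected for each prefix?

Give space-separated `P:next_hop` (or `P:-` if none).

Op 1: best P0=- P1=NH2
Op 2: best P0=- P1=NH1
Op 3: best P0=- P1=NH1
Op 4: best P0=- P1=-
Op 5: best P0=NH1 P1=-
Op 6: best P0=NH0 P1=-
Op 7: best P0=NH0 P1=NH2
Op 8: best P0=NH0 P1=NH2
Op 9: best P0=NH0 P1=NH0

Answer: P0:NH0 P1:NH0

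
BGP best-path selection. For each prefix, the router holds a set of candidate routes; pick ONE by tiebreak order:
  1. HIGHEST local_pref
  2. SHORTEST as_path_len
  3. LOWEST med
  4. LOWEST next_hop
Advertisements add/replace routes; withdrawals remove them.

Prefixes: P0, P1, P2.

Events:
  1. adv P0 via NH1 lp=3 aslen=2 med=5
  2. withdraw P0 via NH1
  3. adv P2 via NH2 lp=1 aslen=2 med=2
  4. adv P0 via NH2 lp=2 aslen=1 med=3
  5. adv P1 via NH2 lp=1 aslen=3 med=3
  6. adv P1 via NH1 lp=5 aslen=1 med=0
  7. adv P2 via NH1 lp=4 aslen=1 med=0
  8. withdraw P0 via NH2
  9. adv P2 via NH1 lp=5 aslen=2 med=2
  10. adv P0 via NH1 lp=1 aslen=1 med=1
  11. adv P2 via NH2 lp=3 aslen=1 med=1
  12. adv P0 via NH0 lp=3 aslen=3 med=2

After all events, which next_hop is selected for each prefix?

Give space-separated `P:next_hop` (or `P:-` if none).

Op 1: best P0=NH1 P1=- P2=-
Op 2: best P0=- P1=- P2=-
Op 3: best P0=- P1=- P2=NH2
Op 4: best P0=NH2 P1=- P2=NH2
Op 5: best P0=NH2 P1=NH2 P2=NH2
Op 6: best P0=NH2 P1=NH1 P2=NH2
Op 7: best P0=NH2 P1=NH1 P2=NH1
Op 8: best P0=- P1=NH1 P2=NH1
Op 9: best P0=- P1=NH1 P2=NH1
Op 10: best P0=NH1 P1=NH1 P2=NH1
Op 11: best P0=NH1 P1=NH1 P2=NH1
Op 12: best P0=NH0 P1=NH1 P2=NH1

Answer: P0:NH0 P1:NH1 P2:NH1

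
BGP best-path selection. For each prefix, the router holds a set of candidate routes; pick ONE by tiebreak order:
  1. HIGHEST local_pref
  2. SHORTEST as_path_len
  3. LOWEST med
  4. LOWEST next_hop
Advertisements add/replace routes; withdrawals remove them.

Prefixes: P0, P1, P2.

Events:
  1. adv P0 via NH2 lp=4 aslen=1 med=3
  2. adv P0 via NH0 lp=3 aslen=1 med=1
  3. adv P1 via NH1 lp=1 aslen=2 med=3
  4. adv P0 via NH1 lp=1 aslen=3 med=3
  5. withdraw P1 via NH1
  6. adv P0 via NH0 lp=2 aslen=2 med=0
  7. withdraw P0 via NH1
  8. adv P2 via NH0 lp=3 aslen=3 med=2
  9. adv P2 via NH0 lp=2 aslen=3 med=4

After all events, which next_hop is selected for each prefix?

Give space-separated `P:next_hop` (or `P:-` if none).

Answer: P0:NH2 P1:- P2:NH0

Derivation:
Op 1: best P0=NH2 P1=- P2=-
Op 2: best P0=NH2 P1=- P2=-
Op 3: best P0=NH2 P1=NH1 P2=-
Op 4: best P0=NH2 P1=NH1 P2=-
Op 5: best P0=NH2 P1=- P2=-
Op 6: best P0=NH2 P1=- P2=-
Op 7: best P0=NH2 P1=- P2=-
Op 8: best P0=NH2 P1=- P2=NH0
Op 9: best P0=NH2 P1=- P2=NH0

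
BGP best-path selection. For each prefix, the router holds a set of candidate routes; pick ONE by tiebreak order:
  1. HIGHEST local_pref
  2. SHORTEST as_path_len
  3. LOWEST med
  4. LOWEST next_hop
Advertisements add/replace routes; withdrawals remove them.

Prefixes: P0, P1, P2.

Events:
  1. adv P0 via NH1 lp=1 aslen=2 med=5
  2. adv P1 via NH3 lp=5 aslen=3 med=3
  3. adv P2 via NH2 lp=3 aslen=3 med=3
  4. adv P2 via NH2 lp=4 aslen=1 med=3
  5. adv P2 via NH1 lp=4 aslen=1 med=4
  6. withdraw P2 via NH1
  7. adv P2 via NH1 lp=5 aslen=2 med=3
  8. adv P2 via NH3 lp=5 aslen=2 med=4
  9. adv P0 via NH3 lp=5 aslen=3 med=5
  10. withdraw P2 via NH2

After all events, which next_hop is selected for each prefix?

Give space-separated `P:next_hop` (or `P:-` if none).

Answer: P0:NH3 P1:NH3 P2:NH1

Derivation:
Op 1: best P0=NH1 P1=- P2=-
Op 2: best P0=NH1 P1=NH3 P2=-
Op 3: best P0=NH1 P1=NH3 P2=NH2
Op 4: best P0=NH1 P1=NH3 P2=NH2
Op 5: best P0=NH1 P1=NH3 P2=NH2
Op 6: best P0=NH1 P1=NH3 P2=NH2
Op 7: best P0=NH1 P1=NH3 P2=NH1
Op 8: best P0=NH1 P1=NH3 P2=NH1
Op 9: best P0=NH3 P1=NH3 P2=NH1
Op 10: best P0=NH3 P1=NH3 P2=NH1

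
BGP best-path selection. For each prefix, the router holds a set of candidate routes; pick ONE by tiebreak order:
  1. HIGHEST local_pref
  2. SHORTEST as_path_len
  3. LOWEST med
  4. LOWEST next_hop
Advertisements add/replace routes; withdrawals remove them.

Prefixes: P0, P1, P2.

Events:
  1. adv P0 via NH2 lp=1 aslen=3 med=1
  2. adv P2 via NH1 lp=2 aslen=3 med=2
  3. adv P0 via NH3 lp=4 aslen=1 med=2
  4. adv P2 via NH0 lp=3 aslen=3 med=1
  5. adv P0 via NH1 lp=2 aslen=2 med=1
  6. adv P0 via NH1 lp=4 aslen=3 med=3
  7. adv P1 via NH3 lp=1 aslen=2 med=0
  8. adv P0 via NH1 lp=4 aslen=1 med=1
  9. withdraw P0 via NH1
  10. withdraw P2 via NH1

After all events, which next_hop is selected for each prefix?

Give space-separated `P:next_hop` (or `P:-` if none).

Answer: P0:NH3 P1:NH3 P2:NH0

Derivation:
Op 1: best P0=NH2 P1=- P2=-
Op 2: best P0=NH2 P1=- P2=NH1
Op 3: best P0=NH3 P1=- P2=NH1
Op 4: best P0=NH3 P1=- P2=NH0
Op 5: best P0=NH3 P1=- P2=NH0
Op 6: best P0=NH3 P1=- P2=NH0
Op 7: best P0=NH3 P1=NH3 P2=NH0
Op 8: best P0=NH1 P1=NH3 P2=NH0
Op 9: best P0=NH3 P1=NH3 P2=NH0
Op 10: best P0=NH3 P1=NH3 P2=NH0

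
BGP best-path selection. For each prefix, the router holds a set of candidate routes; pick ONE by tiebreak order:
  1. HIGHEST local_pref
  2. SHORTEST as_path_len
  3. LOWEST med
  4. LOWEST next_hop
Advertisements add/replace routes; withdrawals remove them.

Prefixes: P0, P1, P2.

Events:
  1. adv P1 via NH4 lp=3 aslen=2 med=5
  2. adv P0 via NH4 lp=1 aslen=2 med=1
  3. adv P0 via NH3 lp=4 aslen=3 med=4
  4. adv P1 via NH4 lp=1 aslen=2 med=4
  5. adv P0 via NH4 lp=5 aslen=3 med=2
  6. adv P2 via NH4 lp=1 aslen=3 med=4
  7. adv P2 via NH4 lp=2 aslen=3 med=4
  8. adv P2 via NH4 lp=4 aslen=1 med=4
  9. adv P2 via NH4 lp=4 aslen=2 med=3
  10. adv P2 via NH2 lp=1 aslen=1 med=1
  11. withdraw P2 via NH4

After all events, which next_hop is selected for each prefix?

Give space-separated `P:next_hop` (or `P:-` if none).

Answer: P0:NH4 P1:NH4 P2:NH2

Derivation:
Op 1: best P0=- P1=NH4 P2=-
Op 2: best P0=NH4 P1=NH4 P2=-
Op 3: best P0=NH3 P1=NH4 P2=-
Op 4: best P0=NH3 P1=NH4 P2=-
Op 5: best P0=NH4 P1=NH4 P2=-
Op 6: best P0=NH4 P1=NH4 P2=NH4
Op 7: best P0=NH4 P1=NH4 P2=NH4
Op 8: best P0=NH4 P1=NH4 P2=NH4
Op 9: best P0=NH4 P1=NH4 P2=NH4
Op 10: best P0=NH4 P1=NH4 P2=NH4
Op 11: best P0=NH4 P1=NH4 P2=NH2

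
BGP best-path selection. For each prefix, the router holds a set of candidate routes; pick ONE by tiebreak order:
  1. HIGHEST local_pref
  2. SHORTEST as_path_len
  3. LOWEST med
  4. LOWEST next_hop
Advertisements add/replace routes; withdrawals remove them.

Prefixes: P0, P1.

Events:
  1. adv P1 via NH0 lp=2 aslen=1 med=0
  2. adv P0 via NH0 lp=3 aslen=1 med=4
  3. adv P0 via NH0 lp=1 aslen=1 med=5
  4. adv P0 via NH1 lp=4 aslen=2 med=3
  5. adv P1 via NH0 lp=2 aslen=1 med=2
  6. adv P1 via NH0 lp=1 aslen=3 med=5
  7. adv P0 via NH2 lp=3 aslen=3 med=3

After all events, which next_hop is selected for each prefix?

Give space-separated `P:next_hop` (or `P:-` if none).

Answer: P0:NH1 P1:NH0

Derivation:
Op 1: best P0=- P1=NH0
Op 2: best P0=NH0 P1=NH0
Op 3: best P0=NH0 P1=NH0
Op 4: best P0=NH1 P1=NH0
Op 5: best P0=NH1 P1=NH0
Op 6: best P0=NH1 P1=NH0
Op 7: best P0=NH1 P1=NH0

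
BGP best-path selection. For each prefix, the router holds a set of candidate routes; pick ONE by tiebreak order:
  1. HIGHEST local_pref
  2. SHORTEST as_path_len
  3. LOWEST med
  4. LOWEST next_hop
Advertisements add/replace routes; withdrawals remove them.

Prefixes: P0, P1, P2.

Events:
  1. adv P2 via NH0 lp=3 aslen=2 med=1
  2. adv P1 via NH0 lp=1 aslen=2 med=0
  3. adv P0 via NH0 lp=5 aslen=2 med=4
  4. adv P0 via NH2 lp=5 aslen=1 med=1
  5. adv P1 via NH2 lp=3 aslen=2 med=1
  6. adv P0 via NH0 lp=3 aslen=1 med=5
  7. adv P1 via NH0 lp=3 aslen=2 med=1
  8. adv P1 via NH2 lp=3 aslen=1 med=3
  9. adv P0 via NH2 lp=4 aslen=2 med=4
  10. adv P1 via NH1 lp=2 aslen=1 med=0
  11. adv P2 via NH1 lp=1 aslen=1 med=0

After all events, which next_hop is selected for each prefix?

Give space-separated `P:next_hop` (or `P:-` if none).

Answer: P0:NH2 P1:NH2 P2:NH0

Derivation:
Op 1: best P0=- P1=- P2=NH0
Op 2: best P0=- P1=NH0 P2=NH0
Op 3: best P0=NH0 P1=NH0 P2=NH0
Op 4: best P0=NH2 P1=NH0 P2=NH0
Op 5: best P0=NH2 P1=NH2 P2=NH0
Op 6: best P0=NH2 P1=NH2 P2=NH0
Op 7: best P0=NH2 P1=NH0 P2=NH0
Op 8: best P0=NH2 P1=NH2 P2=NH0
Op 9: best P0=NH2 P1=NH2 P2=NH0
Op 10: best P0=NH2 P1=NH2 P2=NH0
Op 11: best P0=NH2 P1=NH2 P2=NH0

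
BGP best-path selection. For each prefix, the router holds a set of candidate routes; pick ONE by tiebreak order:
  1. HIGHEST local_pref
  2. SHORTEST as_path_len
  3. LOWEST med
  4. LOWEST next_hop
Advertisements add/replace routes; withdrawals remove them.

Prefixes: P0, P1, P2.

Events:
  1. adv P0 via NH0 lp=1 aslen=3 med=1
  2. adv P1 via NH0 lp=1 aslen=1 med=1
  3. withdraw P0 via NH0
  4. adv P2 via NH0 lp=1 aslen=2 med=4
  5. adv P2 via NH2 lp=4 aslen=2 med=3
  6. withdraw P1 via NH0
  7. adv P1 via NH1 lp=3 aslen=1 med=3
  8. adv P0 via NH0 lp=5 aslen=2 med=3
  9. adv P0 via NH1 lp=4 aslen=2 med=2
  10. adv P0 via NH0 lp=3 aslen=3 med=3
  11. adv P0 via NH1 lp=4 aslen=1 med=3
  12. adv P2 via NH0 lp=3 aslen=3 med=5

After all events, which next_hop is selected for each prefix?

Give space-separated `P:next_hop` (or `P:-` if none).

Answer: P0:NH1 P1:NH1 P2:NH2

Derivation:
Op 1: best P0=NH0 P1=- P2=-
Op 2: best P0=NH0 P1=NH0 P2=-
Op 3: best P0=- P1=NH0 P2=-
Op 4: best P0=- P1=NH0 P2=NH0
Op 5: best P0=- P1=NH0 P2=NH2
Op 6: best P0=- P1=- P2=NH2
Op 7: best P0=- P1=NH1 P2=NH2
Op 8: best P0=NH0 P1=NH1 P2=NH2
Op 9: best P0=NH0 P1=NH1 P2=NH2
Op 10: best P0=NH1 P1=NH1 P2=NH2
Op 11: best P0=NH1 P1=NH1 P2=NH2
Op 12: best P0=NH1 P1=NH1 P2=NH2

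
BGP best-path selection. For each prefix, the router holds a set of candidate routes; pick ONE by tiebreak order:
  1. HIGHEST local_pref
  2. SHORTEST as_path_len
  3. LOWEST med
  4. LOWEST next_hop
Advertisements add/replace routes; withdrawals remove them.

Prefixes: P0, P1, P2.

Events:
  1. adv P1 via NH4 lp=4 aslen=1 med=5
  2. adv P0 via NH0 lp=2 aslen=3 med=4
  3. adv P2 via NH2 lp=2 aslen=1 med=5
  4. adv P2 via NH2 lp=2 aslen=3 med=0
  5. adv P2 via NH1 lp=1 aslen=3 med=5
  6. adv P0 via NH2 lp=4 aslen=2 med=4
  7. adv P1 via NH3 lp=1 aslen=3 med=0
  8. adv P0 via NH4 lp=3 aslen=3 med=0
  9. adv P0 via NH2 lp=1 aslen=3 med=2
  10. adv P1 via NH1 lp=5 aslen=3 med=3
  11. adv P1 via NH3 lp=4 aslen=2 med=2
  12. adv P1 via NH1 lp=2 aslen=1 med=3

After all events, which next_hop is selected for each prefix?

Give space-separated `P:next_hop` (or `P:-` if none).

Op 1: best P0=- P1=NH4 P2=-
Op 2: best P0=NH0 P1=NH4 P2=-
Op 3: best P0=NH0 P1=NH4 P2=NH2
Op 4: best P0=NH0 P1=NH4 P2=NH2
Op 5: best P0=NH0 P1=NH4 P2=NH2
Op 6: best P0=NH2 P1=NH4 P2=NH2
Op 7: best P0=NH2 P1=NH4 P2=NH2
Op 8: best P0=NH2 P1=NH4 P2=NH2
Op 9: best P0=NH4 P1=NH4 P2=NH2
Op 10: best P0=NH4 P1=NH1 P2=NH2
Op 11: best P0=NH4 P1=NH1 P2=NH2
Op 12: best P0=NH4 P1=NH4 P2=NH2

Answer: P0:NH4 P1:NH4 P2:NH2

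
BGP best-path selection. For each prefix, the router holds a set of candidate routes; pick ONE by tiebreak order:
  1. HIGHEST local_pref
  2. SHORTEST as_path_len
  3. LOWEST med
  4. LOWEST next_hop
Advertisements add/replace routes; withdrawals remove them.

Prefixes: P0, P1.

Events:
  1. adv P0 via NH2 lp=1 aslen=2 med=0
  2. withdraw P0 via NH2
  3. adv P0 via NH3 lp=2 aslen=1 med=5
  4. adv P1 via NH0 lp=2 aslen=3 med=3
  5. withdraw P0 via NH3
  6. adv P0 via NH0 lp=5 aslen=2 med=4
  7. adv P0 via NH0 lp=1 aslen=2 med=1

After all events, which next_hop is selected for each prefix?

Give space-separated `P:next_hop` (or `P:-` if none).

Op 1: best P0=NH2 P1=-
Op 2: best P0=- P1=-
Op 3: best P0=NH3 P1=-
Op 4: best P0=NH3 P1=NH0
Op 5: best P0=- P1=NH0
Op 6: best P0=NH0 P1=NH0
Op 7: best P0=NH0 P1=NH0

Answer: P0:NH0 P1:NH0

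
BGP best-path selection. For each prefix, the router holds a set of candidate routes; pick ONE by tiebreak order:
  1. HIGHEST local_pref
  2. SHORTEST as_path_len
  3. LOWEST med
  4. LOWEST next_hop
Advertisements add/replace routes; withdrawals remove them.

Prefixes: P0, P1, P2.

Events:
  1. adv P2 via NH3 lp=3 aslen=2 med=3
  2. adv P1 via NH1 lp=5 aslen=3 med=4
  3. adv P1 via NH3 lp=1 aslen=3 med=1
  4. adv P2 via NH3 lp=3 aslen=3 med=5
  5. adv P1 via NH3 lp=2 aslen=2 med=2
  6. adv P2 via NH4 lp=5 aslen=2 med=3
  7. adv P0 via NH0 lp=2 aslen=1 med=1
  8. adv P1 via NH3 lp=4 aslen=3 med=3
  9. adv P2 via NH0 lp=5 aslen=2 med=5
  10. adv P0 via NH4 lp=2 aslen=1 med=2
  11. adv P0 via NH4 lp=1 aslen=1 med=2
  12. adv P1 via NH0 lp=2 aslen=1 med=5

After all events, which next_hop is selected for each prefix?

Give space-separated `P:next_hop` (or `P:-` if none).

Answer: P0:NH0 P1:NH1 P2:NH4

Derivation:
Op 1: best P0=- P1=- P2=NH3
Op 2: best P0=- P1=NH1 P2=NH3
Op 3: best P0=- P1=NH1 P2=NH3
Op 4: best P0=- P1=NH1 P2=NH3
Op 5: best P0=- P1=NH1 P2=NH3
Op 6: best P0=- P1=NH1 P2=NH4
Op 7: best P0=NH0 P1=NH1 P2=NH4
Op 8: best P0=NH0 P1=NH1 P2=NH4
Op 9: best P0=NH0 P1=NH1 P2=NH4
Op 10: best P0=NH0 P1=NH1 P2=NH4
Op 11: best P0=NH0 P1=NH1 P2=NH4
Op 12: best P0=NH0 P1=NH1 P2=NH4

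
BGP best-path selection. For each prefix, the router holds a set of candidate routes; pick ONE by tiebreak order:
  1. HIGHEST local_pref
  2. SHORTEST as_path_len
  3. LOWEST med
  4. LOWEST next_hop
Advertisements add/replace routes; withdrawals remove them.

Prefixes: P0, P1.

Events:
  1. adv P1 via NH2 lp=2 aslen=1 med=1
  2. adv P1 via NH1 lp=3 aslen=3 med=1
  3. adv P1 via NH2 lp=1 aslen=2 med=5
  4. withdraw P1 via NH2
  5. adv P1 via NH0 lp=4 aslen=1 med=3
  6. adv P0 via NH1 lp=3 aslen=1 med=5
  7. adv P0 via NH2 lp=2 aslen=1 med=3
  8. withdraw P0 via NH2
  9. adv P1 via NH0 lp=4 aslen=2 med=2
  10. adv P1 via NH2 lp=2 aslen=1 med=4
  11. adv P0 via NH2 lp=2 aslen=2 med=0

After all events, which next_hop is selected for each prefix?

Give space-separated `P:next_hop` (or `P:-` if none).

Op 1: best P0=- P1=NH2
Op 2: best P0=- P1=NH1
Op 3: best P0=- P1=NH1
Op 4: best P0=- P1=NH1
Op 5: best P0=- P1=NH0
Op 6: best P0=NH1 P1=NH0
Op 7: best P0=NH1 P1=NH0
Op 8: best P0=NH1 P1=NH0
Op 9: best P0=NH1 P1=NH0
Op 10: best P0=NH1 P1=NH0
Op 11: best P0=NH1 P1=NH0

Answer: P0:NH1 P1:NH0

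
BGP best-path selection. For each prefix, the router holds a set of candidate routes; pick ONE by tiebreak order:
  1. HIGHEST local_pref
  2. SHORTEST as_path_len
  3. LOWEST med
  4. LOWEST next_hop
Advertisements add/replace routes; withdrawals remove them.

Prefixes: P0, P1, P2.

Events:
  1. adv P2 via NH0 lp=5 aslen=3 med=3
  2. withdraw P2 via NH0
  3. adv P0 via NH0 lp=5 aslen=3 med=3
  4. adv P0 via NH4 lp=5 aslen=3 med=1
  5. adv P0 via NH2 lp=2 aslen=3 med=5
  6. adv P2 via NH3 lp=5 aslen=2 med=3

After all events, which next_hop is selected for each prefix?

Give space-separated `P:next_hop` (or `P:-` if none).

Op 1: best P0=- P1=- P2=NH0
Op 2: best P0=- P1=- P2=-
Op 3: best P0=NH0 P1=- P2=-
Op 4: best P0=NH4 P1=- P2=-
Op 5: best P0=NH4 P1=- P2=-
Op 6: best P0=NH4 P1=- P2=NH3

Answer: P0:NH4 P1:- P2:NH3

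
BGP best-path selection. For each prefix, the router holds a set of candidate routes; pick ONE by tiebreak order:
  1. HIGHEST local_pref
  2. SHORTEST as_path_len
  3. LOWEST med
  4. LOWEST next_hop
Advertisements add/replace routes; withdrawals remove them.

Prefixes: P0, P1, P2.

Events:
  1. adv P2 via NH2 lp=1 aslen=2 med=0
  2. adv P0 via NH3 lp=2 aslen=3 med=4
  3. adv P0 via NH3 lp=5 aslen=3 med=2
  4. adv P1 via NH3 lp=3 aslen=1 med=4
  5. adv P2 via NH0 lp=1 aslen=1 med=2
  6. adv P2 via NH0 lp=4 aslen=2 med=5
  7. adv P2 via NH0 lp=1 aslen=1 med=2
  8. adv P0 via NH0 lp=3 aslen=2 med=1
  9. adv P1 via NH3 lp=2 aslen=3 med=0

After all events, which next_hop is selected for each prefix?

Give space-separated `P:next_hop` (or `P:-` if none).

Answer: P0:NH3 P1:NH3 P2:NH0

Derivation:
Op 1: best P0=- P1=- P2=NH2
Op 2: best P0=NH3 P1=- P2=NH2
Op 3: best P0=NH3 P1=- P2=NH2
Op 4: best P0=NH3 P1=NH3 P2=NH2
Op 5: best P0=NH3 P1=NH3 P2=NH0
Op 6: best P0=NH3 P1=NH3 P2=NH0
Op 7: best P0=NH3 P1=NH3 P2=NH0
Op 8: best P0=NH3 P1=NH3 P2=NH0
Op 9: best P0=NH3 P1=NH3 P2=NH0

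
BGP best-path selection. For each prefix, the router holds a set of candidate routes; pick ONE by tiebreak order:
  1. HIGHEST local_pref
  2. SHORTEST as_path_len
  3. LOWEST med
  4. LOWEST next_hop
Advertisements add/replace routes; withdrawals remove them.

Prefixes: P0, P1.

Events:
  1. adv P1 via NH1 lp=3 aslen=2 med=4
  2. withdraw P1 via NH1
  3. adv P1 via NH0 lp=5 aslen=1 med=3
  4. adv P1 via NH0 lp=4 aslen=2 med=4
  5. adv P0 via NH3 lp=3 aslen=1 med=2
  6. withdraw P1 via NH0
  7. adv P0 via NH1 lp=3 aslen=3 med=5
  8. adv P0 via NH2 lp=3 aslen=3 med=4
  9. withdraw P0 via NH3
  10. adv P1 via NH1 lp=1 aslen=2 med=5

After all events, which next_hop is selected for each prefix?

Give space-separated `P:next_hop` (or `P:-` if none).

Op 1: best P0=- P1=NH1
Op 2: best P0=- P1=-
Op 3: best P0=- P1=NH0
Op 4: best P0=- P1=NH0
Op 5: best P0=NH3 P1=NH0
Op 6: best P0=NH3 P1=-
Op 7: best P0=NH3 P1=-
Op 8: best P0=NH3 P1=-
Op 9: best P0=NH2 P1=-
Op 10: best P0=NH2 P1=NH1

Answer: P0:NH2 P1:NH1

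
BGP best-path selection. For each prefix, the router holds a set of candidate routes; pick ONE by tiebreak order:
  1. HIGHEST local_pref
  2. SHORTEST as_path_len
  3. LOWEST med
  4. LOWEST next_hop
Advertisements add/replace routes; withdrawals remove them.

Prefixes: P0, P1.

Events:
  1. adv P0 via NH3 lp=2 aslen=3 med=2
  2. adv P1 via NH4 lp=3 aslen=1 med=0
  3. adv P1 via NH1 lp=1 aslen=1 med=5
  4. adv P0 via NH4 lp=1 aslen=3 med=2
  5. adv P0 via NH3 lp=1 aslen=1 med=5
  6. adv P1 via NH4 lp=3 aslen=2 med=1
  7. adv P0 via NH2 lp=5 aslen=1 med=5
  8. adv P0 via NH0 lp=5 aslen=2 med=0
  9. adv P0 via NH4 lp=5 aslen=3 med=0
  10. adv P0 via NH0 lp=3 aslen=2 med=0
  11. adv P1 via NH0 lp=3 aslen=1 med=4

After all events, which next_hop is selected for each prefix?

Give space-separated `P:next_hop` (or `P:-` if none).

Op 1: best P0=NH3 P1=-
Op 2: best P0=NH3 P1=NH4
Op 3: best P0=NH3 P1=NH4
Op 4: best P0=NH3 P1=NH4
Op 5: best P0=NH3 P1=NH4
Op 6: best P0=NH3 P1=NH4
Op 7: best P0=NH2 P1=NH4
Op 8: best P0=NH2 P1=NH4
Op 9: best P0=NH2 P1=NH4
Op 10: best P0=NH2 P1=NH4
Op 11: best P0=NH2 P1=NH0

Answer: P0:NH2 P1:NH0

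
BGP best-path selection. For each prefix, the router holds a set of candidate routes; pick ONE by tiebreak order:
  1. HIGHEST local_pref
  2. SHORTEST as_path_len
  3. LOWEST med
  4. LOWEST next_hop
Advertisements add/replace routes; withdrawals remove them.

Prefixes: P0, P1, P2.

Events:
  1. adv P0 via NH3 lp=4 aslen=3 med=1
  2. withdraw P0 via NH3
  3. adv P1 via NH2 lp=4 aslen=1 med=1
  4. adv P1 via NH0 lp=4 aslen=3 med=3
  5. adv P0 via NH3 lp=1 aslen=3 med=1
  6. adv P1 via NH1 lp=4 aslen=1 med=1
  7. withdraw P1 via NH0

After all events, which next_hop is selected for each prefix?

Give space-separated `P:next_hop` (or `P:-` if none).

Answer: P0:NH3 P1:NH1 P2:-

Derivation:
Op 1: best P0=NH3 P1=- P2=-
Op 2: best P0=- P1=- P2=-
Op 3: best P0=- P1=NH2 P2=-
Op 4: best P0=- P1=NH2 P2=-
Op 5: best P0=NH3 P1=NH2 P2=-
Op 6: best P0=NH3 P1=NH1 P2=-
Op 7: best P0=NH3 P1=NH1 P2=-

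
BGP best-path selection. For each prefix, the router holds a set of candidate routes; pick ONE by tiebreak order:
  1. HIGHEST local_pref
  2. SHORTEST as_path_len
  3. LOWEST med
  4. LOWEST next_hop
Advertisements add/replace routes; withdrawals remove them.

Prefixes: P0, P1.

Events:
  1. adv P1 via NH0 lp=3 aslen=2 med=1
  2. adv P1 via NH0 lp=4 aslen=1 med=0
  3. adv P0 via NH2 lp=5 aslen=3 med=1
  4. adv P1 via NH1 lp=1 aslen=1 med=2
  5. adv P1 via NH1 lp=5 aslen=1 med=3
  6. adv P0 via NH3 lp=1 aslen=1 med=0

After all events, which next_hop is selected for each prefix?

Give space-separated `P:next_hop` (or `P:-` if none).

Op 1: best P0=- P1=NH0
Op 2: best P0=- P1=NH0
Op 3: best P0=NH2 P1=NH0
Op 4: best P0=NH2 P1=NH0
Op 5: best P0=NH2 P1=NH1
Op 6: best P0=NH2 P1=NH1

Answer: P0:NH2 P1:NH1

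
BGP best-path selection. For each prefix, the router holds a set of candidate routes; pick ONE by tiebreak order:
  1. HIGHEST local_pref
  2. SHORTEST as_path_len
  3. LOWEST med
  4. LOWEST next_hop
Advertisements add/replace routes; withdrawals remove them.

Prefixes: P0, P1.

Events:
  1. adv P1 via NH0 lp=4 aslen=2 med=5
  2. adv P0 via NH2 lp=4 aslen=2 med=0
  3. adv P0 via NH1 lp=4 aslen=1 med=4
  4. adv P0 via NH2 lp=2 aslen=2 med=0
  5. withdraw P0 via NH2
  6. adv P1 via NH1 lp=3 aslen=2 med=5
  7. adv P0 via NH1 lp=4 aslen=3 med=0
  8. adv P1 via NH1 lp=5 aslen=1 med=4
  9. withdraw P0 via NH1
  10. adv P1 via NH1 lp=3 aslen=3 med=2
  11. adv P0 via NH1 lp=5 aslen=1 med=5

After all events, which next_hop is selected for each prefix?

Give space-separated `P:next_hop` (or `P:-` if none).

Answer: P0:NH1 P1:NH0

Derivation:
Op 1: best P0=- P1=NH0
Op 2: best P0=NH2 P1=NH0
Op 3: best P0=NH1 P1=NH0
Op 4: best P0=NH1 P1=NH0
Op 5: best P0=NH1 P1=NH0
Op 6: best P0=NH1 P1=NH0
Op 7: best P0=NH1 P1=NH0
Op 8: best P0=NH1 P1=NH1
Op 9: best P0=- P1=NH1
Op 10: best P0=- P1=NH0
Op 11: best P0=NH1 P1=NH0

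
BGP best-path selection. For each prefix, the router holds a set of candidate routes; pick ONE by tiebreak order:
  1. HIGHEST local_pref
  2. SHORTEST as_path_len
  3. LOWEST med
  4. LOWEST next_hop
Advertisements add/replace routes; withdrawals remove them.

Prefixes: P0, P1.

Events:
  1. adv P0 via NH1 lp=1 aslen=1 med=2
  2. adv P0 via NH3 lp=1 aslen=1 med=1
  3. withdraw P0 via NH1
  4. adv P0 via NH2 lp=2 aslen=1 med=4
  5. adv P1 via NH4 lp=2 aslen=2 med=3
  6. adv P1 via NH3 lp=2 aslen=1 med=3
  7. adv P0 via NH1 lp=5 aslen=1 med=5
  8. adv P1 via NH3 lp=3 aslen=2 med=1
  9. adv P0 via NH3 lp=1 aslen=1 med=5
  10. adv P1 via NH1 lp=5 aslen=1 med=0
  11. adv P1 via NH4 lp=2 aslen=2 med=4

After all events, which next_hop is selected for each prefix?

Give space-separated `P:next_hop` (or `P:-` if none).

Op 1: best P0=NH1 P1=-
Op 2: best P0=NH3 P1=-
Op 3: best P0=NH3 P1=-
Op 4: best P0=NH2 P1=-
Op 5: best P0=NH2 P1=NH4
Op 6: best P0=NH2 P1=NH3
Op 7: best P0=NH1 P1=NH3
Op 8: best P0=NH1 P1=NH3
Op 9: best P0=NH1 P1=NH3
Op 10: best P0=NH1 P1=NH1
Op 11: best P0=NH1 P1=NH1

Answer: P0:NH1 P1:NH1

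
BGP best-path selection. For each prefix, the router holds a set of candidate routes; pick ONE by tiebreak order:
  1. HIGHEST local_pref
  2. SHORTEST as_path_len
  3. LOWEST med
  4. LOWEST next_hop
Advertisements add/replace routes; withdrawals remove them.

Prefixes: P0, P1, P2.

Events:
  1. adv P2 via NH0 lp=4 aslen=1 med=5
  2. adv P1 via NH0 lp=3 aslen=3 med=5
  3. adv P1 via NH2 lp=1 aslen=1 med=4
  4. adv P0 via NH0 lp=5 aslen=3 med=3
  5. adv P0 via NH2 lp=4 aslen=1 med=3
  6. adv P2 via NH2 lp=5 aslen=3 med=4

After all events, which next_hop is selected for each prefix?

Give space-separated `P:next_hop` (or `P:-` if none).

Answer: P0:NH0 P1:NH0 P2:NH2

Derivation:
Op 1: best P0=- P1=- P2=NH0
Op 2: best P0=- P1=NH0 P2=NH0
Op 3: best P0=- P1=NH0 P2=NH0
Op 4: best P0=NH0 P1=NH0 P2=NH0
Op 5: best P0=NH0 P1=NH0 P2=NH0
Op 6: best P0=NH0 P1=NH0 P2=NH2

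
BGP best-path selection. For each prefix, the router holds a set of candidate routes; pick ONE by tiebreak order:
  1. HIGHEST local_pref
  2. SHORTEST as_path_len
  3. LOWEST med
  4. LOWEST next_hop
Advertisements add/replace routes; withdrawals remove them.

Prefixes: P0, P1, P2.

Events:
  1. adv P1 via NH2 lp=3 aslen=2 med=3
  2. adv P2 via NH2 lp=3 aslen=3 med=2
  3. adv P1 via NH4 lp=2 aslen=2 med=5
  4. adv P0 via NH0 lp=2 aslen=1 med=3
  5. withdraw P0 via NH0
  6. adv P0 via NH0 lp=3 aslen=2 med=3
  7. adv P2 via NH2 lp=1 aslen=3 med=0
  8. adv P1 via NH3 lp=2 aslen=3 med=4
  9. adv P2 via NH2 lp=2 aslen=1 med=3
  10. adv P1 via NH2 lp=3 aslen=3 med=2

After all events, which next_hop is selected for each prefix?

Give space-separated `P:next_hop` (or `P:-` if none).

Answer: P0:NH0 P1:NH2 P2:NH2

Derivation:
Op 1: best P0=- P1=NH2 P2=-
Op 2: best P0=- P1=NH2 P2=NH2
Op 3: best P0=- P1=NH2 P2=NH2
Op 4: best P0=NH0 P1=NH2 P2=NH2
Op 5: best P0=- P1=NH2 P2=NH2
Op 6: best P0=NH0 P1=NH2 P2=NH2
Op 7: best P0=NH0 P1=NH2 P2=NH2
Op 8: best P0=NH0 P1=NH2 P2=NH2
Op 9: best P0=NH0 P1=NH2 P2=NH2
Op 10: best P0=NH0 P1=NH2 P2=NH2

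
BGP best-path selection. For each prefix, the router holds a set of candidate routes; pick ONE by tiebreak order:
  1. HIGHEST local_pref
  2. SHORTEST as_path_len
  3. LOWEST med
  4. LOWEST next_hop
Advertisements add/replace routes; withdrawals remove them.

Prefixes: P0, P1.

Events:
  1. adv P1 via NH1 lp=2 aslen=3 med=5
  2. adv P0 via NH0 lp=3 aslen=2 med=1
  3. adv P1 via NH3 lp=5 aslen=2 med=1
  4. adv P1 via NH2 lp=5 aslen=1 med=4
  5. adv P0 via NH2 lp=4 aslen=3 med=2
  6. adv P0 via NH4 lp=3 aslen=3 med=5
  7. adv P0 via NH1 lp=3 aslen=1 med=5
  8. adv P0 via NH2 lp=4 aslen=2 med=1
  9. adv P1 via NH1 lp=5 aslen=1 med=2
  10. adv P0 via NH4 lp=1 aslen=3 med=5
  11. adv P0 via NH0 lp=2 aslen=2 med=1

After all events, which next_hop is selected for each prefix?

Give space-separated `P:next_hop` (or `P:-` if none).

Answer: P0:NH2 P1:NH1

Derivation:
Op 1: best P0=- P1=NH1
Op 2: best P0=NH0 P1=NH1
Op 3: best P0=NH0 P1=NH3
Op 4: best P0=NH0 P1=NH2
Op 5: best P0=NH2 P1=NH2
Op 6: best P0=NH2 P1=NH2
Op 7: best P0=NH2 P1=NH2
Op 8: best P0=NH2 P1=NH2
Op 9: best P0=NH2 P1=NH1
Op 10: best P0=NH2 P1=NH1
Op 11: best P0=NH2 P1=NH1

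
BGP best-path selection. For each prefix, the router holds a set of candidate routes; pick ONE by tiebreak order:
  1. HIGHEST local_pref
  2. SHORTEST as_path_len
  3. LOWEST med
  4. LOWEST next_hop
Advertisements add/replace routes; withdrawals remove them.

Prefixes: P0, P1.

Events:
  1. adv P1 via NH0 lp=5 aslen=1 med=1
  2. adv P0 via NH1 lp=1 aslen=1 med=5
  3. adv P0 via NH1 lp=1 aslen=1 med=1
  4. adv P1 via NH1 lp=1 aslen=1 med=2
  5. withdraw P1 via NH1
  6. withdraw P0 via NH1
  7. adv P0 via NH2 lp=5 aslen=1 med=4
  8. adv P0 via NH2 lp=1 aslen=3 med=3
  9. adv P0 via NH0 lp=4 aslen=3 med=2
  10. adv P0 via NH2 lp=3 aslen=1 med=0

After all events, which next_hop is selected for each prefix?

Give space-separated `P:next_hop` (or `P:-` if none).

Answer: P0:NH0 P1:NH0

Derivation:
Op 1: best P0=- P1=NH0
Op 2: best P0=NH1 P1=NH0
Op 3: best P0=NH1 P1=NH0
Op 4: best P0=NH1 P1=NH0
Op 5: best P0=NH1 P1=NH0
Op 6: best P0=- P1=NH0
Op 7: best P0=NH2 P1=NH0
Op 8: best P0=NH2 P1=NH0
Op 9: best P0=NH0 P1=NH0
Op 10: best P0=NH0 P1=NH0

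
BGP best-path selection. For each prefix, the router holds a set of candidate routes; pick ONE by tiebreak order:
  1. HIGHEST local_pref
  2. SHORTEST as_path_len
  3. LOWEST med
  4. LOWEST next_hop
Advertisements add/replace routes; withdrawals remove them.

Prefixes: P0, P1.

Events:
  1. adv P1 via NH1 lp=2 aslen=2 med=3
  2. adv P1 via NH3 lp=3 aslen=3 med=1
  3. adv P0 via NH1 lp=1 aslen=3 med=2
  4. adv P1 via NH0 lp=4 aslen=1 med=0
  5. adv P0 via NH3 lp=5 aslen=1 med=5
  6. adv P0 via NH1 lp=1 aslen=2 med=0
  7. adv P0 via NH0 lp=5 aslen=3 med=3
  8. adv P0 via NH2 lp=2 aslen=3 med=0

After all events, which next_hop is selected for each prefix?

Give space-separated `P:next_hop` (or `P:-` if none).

Op 1: best P0=- P1=NH1
Op 2: best P0=- P1=NH3
Op 3: best P0=NH1 P1=NH3
Op 4: best P0=NH1 P1=NH0
Op 5: best P0=NH3 P1=NH0
Op 6: best P0=NH3 P1=NH0
Op 7: best P0=NH3 P1=NH0
Op 8: best P0=NH3 P1=NH0

Answer: P0:NH3 P1:NH0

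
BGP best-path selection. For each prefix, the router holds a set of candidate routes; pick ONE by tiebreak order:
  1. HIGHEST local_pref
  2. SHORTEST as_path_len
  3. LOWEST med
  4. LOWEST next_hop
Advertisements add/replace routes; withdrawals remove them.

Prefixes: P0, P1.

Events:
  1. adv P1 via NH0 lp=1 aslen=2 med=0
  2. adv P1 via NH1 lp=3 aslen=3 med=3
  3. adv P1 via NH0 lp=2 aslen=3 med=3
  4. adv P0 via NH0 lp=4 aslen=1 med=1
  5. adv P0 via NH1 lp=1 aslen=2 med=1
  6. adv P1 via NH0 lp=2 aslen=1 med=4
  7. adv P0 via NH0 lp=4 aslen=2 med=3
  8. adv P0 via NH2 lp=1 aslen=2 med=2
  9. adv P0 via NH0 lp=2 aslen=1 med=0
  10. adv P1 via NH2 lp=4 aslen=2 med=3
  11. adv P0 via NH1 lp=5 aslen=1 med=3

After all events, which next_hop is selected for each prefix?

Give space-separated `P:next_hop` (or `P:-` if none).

Op 1: best P0=- P1=NH0
Op 2: best P0=- P1=NH1
Op 3: best P0=- P1=NH1
Op 4: best P0=NH0 P1=NH1
Op 5: best P0=NH0 P1=NH1
Op 6: best P0=NH0 P1=NH1
Op 7: best P0=NH0 P1=NH1
Op 8: best P0=NH0 P1=NH1
Op 9: best P0=NH0 P1=NH1
Op 10: best P0=NH0 P1=NH2
Op 11: best P0=NH1 P1=NH2

Answer: P0:NH1 P1:NH2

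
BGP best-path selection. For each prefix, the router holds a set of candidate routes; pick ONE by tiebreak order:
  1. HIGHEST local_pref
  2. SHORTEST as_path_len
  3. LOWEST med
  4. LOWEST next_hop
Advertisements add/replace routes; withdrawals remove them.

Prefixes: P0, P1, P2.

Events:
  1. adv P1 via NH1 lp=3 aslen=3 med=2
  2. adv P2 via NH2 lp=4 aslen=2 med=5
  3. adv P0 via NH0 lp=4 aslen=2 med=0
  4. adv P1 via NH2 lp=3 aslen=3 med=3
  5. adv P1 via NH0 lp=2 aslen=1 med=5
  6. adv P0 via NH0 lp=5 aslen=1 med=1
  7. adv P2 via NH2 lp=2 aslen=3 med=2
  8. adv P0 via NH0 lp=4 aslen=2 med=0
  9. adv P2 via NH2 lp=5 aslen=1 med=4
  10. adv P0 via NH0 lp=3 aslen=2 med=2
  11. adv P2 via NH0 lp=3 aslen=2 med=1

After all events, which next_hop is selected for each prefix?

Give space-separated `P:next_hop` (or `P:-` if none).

Answer: P0:NH0 P1:NH1 P2:NH2

Derivation:
Op 1: best P0=- P1=NH1 P2=-
Op 2: best P0=- P1=NH1 P2=NH2
Op 3: best P0=NH0 P1=NH1 P2=NH2
Op 4: best P0=NH0 P1=NH1 P2=NH2
Op 5: best P0=NH0 P1=NH1 P2=NH2
Op 6: best P0=NH0 P1=NH1 P2=NH2
Op 7: best P0=NH0 P1=NH1 P2=NH2
Op 8: best P0=NH0 P1=NH1 P2=NH2
Op 9: best P0=NH0 P1=NH1 P2=NH2
Op 10: best P0=NH0 P1=NH1 P2=NH2
Op 11: best P0=NH0 P1=NH1 P2=NH2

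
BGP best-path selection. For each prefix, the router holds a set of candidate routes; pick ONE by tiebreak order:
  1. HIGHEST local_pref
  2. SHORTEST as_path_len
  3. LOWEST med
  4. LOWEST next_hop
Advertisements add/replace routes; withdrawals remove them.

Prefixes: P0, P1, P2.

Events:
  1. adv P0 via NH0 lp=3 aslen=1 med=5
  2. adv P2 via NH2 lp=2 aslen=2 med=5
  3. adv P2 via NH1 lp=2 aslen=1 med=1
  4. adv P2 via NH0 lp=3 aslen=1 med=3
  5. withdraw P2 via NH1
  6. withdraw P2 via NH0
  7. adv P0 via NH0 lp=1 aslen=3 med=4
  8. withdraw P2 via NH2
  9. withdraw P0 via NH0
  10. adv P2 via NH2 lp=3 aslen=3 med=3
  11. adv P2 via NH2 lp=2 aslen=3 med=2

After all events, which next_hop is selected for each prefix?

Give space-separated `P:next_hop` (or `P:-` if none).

Answer: P0:- P1:- P2:NH2

Derivation:
Op 1: best P0=NH0 P1=- P2=-
Op 2: best P0=NH0 P1=- P2=NH2
Op 3: best P0=NH0 P1=- P2=NH1
Op 4: best P0=NH0 P1=- P2=NH0
Op 5: best P0=NH0 P1=- P2=NH0
Op 6: best P0=NH0 P1=- P2=NH2
Op 7: best P0=NH0 P1=- P2=NH2
Op 8: best P0=NH0 P1=- P2=-
Op 9: best P0=- P1=- P2=-
Op 10: best P0=- P1=- P2=NH2
Op 11: best P0=- P1=- P2=NH2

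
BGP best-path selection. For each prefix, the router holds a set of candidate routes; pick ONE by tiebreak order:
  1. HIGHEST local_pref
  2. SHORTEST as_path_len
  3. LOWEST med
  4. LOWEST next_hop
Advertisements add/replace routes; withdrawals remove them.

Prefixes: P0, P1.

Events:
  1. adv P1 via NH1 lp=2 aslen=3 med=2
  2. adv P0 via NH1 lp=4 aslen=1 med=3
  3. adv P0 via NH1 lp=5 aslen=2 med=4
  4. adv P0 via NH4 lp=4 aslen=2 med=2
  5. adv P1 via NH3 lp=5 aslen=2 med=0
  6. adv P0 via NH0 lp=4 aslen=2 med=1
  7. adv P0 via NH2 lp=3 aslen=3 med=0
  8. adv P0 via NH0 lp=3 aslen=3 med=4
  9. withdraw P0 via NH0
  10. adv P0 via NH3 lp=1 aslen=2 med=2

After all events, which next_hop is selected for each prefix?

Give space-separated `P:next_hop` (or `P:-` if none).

Op 1: best P0=- P1=NH1
Op 2: best P0=NH1 P1=NH1
Op 3: best P0=NH1 P1=NH1
Op 4: best P0=NH1 P1=NH1
Op 5: best P0=NH1 P1=NH3
Op 6: best P0=NH1 P1=NH3
Op 7: best P0=NH1 P1=NH3
Op 8: best P0=NH1 P1=NH3
Op 9: best P0=NH1 P1=NH3
Op 10: best P0=NH1 P1=NH3

Answer: P0:NH1 P1:NH3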